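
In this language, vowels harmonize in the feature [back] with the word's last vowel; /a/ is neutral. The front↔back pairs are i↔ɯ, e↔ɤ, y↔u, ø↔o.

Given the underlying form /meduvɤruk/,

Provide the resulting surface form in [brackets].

/e/ harmonizes with /u/ ([+back]) → [ɤ]

[mɤduvɤruk]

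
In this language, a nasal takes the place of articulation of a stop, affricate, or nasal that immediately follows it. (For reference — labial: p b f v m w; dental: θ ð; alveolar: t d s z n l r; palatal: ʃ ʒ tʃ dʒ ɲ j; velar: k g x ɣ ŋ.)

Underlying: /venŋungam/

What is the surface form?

/n/ before /ŋ/ (velar) → [ŋ]
/n/ before /g/ (velar) → [ŋ]

[veŋŋuŋgam]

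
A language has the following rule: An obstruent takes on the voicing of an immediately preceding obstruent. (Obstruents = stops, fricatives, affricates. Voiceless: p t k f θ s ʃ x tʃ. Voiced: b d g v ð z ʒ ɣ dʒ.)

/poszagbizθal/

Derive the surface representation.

/z/ after /s/ (voiceless) → [s]
/θ/ after /z/ (voiced) → [ð]

[possagbizðal]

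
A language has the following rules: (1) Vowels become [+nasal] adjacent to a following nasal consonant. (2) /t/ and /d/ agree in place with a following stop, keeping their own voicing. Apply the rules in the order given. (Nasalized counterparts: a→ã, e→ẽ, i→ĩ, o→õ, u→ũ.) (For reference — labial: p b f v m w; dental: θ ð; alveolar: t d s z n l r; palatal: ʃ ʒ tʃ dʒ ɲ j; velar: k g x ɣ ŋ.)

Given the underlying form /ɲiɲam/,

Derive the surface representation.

[ɲĩɲãm]

Rule 1: /i/ before nasal /ɲ/ → [ĩ]
Rule 1: /a/ before nasal /m/ → [ã]
After rule 1: ɲĩɲãm
Rule 2: no segment meets the rule's conditions; no change.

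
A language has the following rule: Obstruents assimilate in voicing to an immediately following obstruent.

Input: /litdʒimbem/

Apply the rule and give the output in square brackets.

/t/ before /dʒ/ (voiced) → [d]

[liddʒimbem]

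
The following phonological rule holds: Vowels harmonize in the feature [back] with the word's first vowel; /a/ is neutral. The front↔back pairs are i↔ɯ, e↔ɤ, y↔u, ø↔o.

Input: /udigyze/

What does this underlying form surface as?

[udɯguzɤ]

/i/ harmonizes with /u/ ([+back]) → [ɯ]
/y/ harmonizes with /u/ ([+back]) → [u]
/e/ harmonizes with /u/ ([+back]) → [ɤ]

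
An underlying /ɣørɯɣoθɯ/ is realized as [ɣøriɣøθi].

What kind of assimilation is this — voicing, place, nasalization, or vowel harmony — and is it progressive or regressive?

/ɯ/→[i] /o/→[ø] /ɯ/→[i].
Vowels agree with the first vowel, so the harmony is progressive.

vowel harmony, progressive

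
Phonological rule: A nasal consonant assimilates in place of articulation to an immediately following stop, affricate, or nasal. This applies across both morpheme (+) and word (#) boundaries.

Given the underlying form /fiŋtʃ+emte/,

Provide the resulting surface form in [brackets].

[fiɲtʃ+ente]

/ŋ/ before /tʃ/ (palatal) → [ɲ]
/m/ before /t/ (alveolar) → [n]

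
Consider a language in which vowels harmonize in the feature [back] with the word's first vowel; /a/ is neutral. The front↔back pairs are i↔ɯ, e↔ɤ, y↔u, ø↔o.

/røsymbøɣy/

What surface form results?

no segment meets the rule's conditions; no change.

[røsymbøɣy]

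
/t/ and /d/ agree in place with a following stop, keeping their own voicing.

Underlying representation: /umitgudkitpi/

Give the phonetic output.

[umikgugkippi]

/t/ before /g/ (velar) → [k]
/d/ before /k/ (velar) → [g]
/t/ before /p/ (labial) → [p]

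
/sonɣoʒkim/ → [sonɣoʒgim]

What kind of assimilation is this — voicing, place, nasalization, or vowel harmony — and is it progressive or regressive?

voicing assimilation, progressive

/k/→[g].
Each target copies a feature from the preceding segment, so the direction is progressive.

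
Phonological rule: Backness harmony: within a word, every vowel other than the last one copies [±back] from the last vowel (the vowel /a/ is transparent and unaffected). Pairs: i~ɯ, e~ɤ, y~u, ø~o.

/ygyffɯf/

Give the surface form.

[uguffɯf]

/y/ harmonizes with /ɯ/ ([+back]) → [u]
/y/ harmonizes with /ɯ/ ([+back]) → [u]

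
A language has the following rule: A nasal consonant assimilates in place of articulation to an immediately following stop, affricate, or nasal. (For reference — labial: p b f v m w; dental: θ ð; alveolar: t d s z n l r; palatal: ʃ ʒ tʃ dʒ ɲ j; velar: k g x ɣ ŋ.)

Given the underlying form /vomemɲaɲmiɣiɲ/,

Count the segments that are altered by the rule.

/m/ before /ɲ/ (palatal) → [ɲ]
/ɲ/ before /m/ (labial) → [m]
2 segments change.

2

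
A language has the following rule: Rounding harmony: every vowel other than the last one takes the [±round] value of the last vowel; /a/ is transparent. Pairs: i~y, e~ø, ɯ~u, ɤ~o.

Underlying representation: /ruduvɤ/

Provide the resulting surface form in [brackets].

/u/ harmonizes with /ɤ/ ([-round]) → [ɯ]
/u/ harmonizes with /ɤ/ ([-round]) → [ɯ]

[rɯdɯvɤ]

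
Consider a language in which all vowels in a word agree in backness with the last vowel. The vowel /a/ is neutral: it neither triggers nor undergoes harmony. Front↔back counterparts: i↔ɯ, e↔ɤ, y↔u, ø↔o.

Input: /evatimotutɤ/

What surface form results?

/e/ harmonizes with /ɤ/ ([+back]) → [ɤ]
/i/ harmonizes with /ɤ/ ([+back]) → [ɯ]

[ɤvatɯmotutɤ]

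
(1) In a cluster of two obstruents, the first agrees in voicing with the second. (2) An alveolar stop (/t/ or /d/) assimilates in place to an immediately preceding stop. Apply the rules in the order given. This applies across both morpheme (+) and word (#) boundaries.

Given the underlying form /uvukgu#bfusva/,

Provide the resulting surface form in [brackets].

[uvuggu#pfuzva]

Rule 1: /k/ before /g/ (voiced) → [g]
Rule 1: /b/ before /f/ (voiceless) → [p]
Rule 1: /s/ before /v/ (voiced) → [z]
After rule 1: uvuggu#pfuzva
Rule 2: no segment meets the rule's conditions; no change.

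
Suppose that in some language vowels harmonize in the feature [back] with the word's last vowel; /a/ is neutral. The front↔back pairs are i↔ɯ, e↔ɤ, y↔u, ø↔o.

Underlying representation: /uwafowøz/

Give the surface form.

[ywaføwøz]

/u/ harmonizes with /ø/ ([-back]) → [y]
/o/ harmonizes with /ø/ ([-back]) → [ø]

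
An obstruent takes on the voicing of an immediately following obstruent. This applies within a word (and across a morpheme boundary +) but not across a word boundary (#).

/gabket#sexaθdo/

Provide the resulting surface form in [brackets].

[gapket#sexaðdo]

/b/ before /k/ (voiceless) → [p]
/θ/ before /d/ (voiced) → [ð]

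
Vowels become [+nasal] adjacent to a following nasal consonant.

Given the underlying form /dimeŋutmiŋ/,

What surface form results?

/i/ before nasal /m/ → [ĩ]
/e/ before nasal /ŋ/ → [ẽ]
/i/ before nasal /ŋ/ → [ĩ]

[dĩmẽŋutmĩŋ]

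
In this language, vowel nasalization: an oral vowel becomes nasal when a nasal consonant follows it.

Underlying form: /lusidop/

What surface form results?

no segment meets the rule's conditions; no change.

[lusidop]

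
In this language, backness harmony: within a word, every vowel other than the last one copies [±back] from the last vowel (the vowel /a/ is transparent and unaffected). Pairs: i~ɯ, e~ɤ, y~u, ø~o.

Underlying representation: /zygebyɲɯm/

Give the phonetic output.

[zugɤbuɲɯm]

/y/ harmonizes with /ɯ/ ([+back]) → [u]
/e/ harmonizes with /ɯ/ ([+back]) → [ɤ]
/y/ harmonizes with /ɯ/ ([+back]) → [u]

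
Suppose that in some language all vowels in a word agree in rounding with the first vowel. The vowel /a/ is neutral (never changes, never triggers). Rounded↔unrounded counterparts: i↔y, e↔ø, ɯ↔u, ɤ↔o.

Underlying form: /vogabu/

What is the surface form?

no segment meets the rule's conditions; no change.

[vogabu]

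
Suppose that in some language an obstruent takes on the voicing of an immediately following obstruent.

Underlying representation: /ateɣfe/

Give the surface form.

/ɣ/ before /f/ (voiceless) → [x]

[atexfe]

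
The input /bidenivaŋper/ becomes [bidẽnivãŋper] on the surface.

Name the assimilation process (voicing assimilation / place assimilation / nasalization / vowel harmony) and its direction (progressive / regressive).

nasalization, regressive

/e/→[ẽ] /a/→[ã].
Each target copies a feature from the following segment, so the direction is regressive.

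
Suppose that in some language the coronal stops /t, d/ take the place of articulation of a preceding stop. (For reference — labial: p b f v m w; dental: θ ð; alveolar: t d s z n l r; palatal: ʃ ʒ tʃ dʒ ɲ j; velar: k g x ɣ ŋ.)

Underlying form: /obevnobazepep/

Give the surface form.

[obevnobazepep]

no segment meets the rule's conditions; no change.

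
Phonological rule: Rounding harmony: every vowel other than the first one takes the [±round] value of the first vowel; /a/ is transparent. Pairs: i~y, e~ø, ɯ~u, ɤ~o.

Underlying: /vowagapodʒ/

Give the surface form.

[vowagapodʒ]

no segment meets the rule's conditions; no change.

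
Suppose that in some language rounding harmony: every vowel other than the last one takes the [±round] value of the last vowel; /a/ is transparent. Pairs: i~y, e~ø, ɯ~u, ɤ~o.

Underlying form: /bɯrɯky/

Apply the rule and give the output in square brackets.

[buruky]

/ɯ/ harmonizes with /y/ ([+round]) → [u]
/ɯ/ harmonizes with /y/ ([+round]) → [u]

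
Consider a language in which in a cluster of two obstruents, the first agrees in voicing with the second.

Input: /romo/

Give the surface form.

[romo]

no segment meets the rule's conditions; no change.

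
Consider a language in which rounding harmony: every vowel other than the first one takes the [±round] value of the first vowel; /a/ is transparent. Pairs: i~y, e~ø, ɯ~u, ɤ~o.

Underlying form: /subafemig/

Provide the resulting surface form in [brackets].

[subafømyg]

/e/ harmonizes with /u/ ([+round]) → [ø]
/i/ harmonizes with /u/ ([+round]) → [y]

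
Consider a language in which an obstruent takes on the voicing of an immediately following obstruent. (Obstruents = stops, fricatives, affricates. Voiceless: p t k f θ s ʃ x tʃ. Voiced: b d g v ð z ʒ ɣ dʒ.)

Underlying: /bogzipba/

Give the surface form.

[bogzibba]

/p/ before /b/ (voiced) → [b]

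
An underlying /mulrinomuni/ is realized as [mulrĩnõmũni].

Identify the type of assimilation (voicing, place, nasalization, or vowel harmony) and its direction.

nasalization, regressive

/i/→[ĩ] /o/→[õ] /u/→[ũ].
Each target copies a feature from the following segment, so the direction is regressive.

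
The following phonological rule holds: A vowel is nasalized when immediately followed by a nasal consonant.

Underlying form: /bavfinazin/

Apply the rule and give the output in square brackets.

/i/ before nasal /n/ → [ĩ]
/i/ before nasal /n/ → [ĩ]

[bavfĩnazĩn]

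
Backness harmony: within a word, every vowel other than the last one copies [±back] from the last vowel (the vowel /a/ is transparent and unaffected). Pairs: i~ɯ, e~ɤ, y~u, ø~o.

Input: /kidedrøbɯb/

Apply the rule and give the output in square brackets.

/i/ harmonizes with /ɯ/ ([+back]) → [ɯ]
/e/ harmonizes with /ɯ/ ([+back]) → [ɤ]
/ø/ harmonizes with /ɯ/ ([+back]) → [o]

[kɯdɤdrobɯb]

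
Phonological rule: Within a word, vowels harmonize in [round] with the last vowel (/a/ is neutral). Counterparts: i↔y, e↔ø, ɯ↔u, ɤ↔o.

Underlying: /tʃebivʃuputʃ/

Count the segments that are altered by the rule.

/e/ harmonizes with /u/ ([+round]) → [ø]
/i/ harmonizes with /u/ ([+round]) → [y]
2 segments change.

2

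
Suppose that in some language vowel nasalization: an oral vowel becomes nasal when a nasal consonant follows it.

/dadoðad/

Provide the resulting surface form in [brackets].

no segment meets the rule's conditions; no change.

[dadoðad]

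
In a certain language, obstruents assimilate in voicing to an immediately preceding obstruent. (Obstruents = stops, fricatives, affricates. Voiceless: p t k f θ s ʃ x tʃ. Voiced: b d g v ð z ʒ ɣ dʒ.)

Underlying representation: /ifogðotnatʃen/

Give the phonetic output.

[ifogðotnatʃen]

no segment meets the rule's conditions; no change.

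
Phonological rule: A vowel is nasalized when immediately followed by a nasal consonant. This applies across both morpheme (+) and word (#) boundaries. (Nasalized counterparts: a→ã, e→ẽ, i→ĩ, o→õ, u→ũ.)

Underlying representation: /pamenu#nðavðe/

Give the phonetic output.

[pãmẽnũ#nðavðe]

/a/ before nasal /m/ → [ã]
/e/ before nasal /n/ → [ẽ]
/u/ before nasal /n/ → [ũ]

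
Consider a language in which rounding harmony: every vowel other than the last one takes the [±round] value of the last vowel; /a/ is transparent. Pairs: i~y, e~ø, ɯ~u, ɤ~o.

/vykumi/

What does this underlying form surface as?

[vikɯmi]

/y/ harmonizes with /i/ ([-round]) → [i]
/u/ harmonizes with /i/ ([-round]) → [ɯ]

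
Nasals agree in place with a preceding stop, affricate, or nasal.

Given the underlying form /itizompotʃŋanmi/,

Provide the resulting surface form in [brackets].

/ŋ/ after /tʃ/ (palatal) → [ɲ]
/m/ after /n/ (alveolar) → [n]

[itizompotʃɲanni]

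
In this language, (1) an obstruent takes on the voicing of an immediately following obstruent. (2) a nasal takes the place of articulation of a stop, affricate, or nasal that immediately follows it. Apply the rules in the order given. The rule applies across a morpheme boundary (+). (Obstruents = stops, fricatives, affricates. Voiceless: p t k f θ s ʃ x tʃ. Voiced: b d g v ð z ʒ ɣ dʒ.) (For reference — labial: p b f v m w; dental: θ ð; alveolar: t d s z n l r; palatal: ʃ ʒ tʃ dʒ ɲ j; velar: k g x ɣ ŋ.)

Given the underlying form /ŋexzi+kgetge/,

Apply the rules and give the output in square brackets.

Rule 1: /x/ before /z/ (voiced) → [ɣ]
Rule 1: /k/ before /g/ (voiced) → [g]
Rule 1: /t/ before /g/ (voiced) → [d]
After rule 1: ŋeɣzi+ggedge
Rule 2: no segment meets the rule's conditions; no change.

[ŋeɣzi+ggedge]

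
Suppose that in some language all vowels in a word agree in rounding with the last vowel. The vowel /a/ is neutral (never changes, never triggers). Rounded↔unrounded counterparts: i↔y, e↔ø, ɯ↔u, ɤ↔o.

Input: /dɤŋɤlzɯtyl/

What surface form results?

[doŋolzutyl]

/ɤ/ harmonizes with /y/ ([+round]) → [o]
/ɤ/ harmonizes with /y/ ([+round]) → [o]
/ɯ/ harmonizes with /y/ ([+round]) → [u]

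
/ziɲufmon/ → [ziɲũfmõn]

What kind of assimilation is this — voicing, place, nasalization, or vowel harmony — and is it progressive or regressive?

nasalization, progressive

/u/→[ũ] /o/→[õ].
Each target copies a feature from the preceding segment, so the direction is progressive.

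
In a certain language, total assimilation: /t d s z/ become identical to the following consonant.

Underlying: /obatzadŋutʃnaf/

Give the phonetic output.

/t/ before /z/ → [z] (total assimilation)
/d/ before /ŋ/ → [ŋ] (total assimilation)

[obazzaŋŋutʃnaf]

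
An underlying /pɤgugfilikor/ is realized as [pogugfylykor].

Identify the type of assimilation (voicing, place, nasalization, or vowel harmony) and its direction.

/ɤ/→[o] /i/→[y] /i/→[y].
Vowels agree with the last vowel, so the harmony is regressive.

vowel harmony, regressive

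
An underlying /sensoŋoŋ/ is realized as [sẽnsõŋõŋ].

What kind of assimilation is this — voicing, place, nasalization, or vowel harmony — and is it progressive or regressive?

nasalization, regressive

/e/→[ẽ] /o/→[õ] /o/→[õ].
Each target copies a feature from the following segment, so the direction is regressive.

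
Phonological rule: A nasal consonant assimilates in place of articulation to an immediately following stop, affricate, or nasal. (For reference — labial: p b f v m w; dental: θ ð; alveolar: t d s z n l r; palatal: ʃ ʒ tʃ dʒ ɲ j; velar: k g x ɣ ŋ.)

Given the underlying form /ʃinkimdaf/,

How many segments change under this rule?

2

/n/ before /k/ (velar) → [ŋ]
/m/ before /d/ (alveolar) → [n]
2 segments change.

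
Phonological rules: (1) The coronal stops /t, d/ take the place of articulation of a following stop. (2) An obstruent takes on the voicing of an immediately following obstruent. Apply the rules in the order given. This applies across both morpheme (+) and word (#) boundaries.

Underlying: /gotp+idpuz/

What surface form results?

[gopp+ippuz]

Rule 1: /t/ before /p/ (labial) → [p]
Rule 1: /d/ before /p/ (labial) → [b]
After rule 1: gopp+ibpuz
Rule 2: /b/ before /p/ (voiceless) → [p]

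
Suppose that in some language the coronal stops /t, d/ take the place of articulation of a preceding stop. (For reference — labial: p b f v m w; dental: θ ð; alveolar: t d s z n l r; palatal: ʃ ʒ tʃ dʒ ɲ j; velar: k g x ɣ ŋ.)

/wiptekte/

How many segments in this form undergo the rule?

/t/ after /p/ (labial) → [p]
/t/ after /k/ (velar) → [k]
2 segments change.

2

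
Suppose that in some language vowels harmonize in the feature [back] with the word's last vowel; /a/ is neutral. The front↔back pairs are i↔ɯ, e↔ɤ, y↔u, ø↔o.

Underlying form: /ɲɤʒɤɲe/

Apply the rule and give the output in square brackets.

/ɤ/ harmonizes with /e/ ([-back]) → [e]
/ɤ/ harmonizes with /e/ ([-back]) → [e]

[ɲeʒeɲe]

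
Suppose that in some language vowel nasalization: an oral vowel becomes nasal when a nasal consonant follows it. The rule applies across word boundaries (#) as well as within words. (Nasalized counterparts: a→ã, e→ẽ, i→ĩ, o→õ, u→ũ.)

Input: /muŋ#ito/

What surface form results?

/u/ before nasal /ŋ/ → [ũ]

[mũŋ#ito]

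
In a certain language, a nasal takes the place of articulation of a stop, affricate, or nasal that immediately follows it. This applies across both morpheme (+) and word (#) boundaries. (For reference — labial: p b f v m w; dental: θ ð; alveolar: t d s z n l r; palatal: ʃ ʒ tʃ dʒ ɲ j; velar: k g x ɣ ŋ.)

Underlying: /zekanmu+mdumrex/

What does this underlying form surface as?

/n/ before /m/ (labial) → [m]
/m/ before /d/ (alveolar) → [n]

[zekammu+ndumrex]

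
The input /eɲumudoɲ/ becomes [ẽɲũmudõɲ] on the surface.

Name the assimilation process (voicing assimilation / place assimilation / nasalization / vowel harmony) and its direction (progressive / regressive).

/e/→[ẽ] /u/→[ũ] /o/→[õ].
Each target copies a feature from the following segment, so the direction is regressive.

nasalization, regressive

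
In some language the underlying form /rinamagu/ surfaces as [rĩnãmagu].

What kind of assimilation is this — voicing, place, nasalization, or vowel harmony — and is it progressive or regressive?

/i/→[ĩ] /a/→[ã].
Each target copies a feature from the following segment, so the direction is regressive.

nasalization, regressive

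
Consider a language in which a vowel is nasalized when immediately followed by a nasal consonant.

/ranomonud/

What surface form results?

/a/ before nasal /n/ → [ã]
/o/ before nasal /m/ → [õ]
/o/ before nasal /n/ → [õ]

[rãnõmõnud]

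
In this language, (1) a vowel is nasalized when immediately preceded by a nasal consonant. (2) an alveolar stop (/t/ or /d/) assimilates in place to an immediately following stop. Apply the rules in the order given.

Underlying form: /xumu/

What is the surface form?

[xumũ]

Rule 1: /u/ after nasal /m/ → [ũ]
After rule 1: xumũ
Rule 2: no segment meets the rule's conditions; no change.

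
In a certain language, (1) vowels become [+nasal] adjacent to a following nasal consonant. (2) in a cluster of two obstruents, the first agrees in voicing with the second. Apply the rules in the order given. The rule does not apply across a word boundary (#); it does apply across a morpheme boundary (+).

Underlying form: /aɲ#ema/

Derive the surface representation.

[ãɲ#ẽma]

Rule 1: /a/ before nasal /ɲ/ → [ã]
Rule 1: /e/ before nasal /m/ → [ẽ]
After rule 1: ãɲ#ẽma
Rule 2: no segment meets the rule's conditions; no change.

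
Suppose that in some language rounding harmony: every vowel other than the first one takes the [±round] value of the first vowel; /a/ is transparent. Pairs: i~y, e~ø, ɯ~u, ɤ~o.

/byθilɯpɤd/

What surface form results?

[byθylupod]

/i/ harmonizes with /y/ ([+round]) → [y]
/ɯ/ harmonizes with /y/ ([+round]) → [u]
/ɤ/ harmonizes with /y/ ([+round]) → [o]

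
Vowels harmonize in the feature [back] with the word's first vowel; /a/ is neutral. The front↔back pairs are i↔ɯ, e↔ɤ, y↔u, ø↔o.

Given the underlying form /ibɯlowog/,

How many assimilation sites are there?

/ɯ/ harmonizes with /i/ ([-back]) → [i]
/o/ harmonizes with /i/ ([-back]) → [ø]
/o/ harmonizes with /i/ ([-back]) → [ø]
3 segments change.

3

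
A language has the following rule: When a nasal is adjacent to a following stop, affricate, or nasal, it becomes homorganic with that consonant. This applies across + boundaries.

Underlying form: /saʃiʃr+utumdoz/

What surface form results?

/m/ before /d/ (alveolar) → [n]

[saʃiʃr+utundoz]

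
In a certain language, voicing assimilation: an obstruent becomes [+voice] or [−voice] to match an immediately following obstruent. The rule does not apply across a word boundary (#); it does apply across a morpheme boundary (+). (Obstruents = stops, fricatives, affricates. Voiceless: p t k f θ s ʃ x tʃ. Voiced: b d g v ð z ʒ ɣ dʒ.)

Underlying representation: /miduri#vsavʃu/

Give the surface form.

[miduri#fsafʃu]

/v/ before /s/ (voiceless) → [f]
/v/ before /ʃ/ (voiceless) → [f]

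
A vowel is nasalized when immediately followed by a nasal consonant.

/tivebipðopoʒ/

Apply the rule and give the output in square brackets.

[tivebipðopoʒ]

no segment meets the rule's conditions; no change.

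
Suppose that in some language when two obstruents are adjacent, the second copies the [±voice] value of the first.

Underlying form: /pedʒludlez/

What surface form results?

[pedʒludlez]

no segment meets the rule's conditions; no change.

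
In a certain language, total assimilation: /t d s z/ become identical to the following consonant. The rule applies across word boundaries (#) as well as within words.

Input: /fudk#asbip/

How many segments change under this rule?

/d/ before /k/ → [k] (total assimilation)
/s/ before /b/ → [b] (total assimilation)
2 segments change.

2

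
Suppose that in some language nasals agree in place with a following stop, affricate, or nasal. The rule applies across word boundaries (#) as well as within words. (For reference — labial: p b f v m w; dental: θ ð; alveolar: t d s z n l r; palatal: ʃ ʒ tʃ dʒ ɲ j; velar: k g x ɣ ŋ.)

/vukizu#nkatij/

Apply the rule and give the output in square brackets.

/n/ before /k/ (velar) → [ŋ]

[vukizu#ŋkatij]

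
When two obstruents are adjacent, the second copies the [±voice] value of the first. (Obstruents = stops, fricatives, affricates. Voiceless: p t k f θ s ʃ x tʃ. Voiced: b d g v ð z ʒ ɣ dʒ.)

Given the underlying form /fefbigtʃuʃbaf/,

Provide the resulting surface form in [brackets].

/b/ after /f/ (voiceless) → [p]
/tʃ/ after /g/ (voiced) → [dʒ]
/b/ after /ʃ/ (voiceless) → [p]

[fefpigdʒuʃpaf]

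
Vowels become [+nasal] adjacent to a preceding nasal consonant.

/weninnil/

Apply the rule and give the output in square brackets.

[wenĩnnĩl]

/i/ after nasal /n/ → [ĩ]
/i/ after nasal /n/ → [ĩ]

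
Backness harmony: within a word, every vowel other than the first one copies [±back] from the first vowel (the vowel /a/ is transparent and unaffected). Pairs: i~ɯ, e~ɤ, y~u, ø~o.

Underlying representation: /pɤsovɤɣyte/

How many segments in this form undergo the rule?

/y/ harmonizes with /ɤ/ ([+back]) → [u]
/e/ harmonizes with /ɤ/ ([+back]) → [ɤ]
2 segments change.

2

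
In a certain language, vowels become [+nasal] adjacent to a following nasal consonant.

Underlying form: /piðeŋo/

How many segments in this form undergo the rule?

/e/ before nasal /ŋ/ → [ẽ]
1 segment changes.

1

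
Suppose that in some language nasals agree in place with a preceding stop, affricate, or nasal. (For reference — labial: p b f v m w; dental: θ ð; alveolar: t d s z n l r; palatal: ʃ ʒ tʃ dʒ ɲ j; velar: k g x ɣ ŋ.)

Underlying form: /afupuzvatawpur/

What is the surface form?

[afupuzvatawpur]

no segment meets the rule's conditions; no change.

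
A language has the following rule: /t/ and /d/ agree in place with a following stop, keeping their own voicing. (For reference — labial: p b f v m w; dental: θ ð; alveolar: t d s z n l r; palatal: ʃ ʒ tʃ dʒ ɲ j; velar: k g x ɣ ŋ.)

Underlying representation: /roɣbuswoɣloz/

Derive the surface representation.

[roɣbuswoɣloz]

no segment meets the rule's conditions; no change.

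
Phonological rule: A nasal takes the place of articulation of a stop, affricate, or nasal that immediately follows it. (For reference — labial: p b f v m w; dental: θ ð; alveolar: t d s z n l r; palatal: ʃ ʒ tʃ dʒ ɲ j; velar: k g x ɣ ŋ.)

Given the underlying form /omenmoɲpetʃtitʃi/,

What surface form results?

/n/ before /m/ (labial) → [m]
/ɲ/ before /p/ (labial) → [m]

[omemmompetʃtitʃi]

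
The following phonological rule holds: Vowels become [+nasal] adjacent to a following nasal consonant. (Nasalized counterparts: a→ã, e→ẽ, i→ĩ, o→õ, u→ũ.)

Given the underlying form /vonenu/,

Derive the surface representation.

[võnẽnu]

/o/ before nasal /n/ → [õ]
/e/ before nasal /n/ → [ẽ]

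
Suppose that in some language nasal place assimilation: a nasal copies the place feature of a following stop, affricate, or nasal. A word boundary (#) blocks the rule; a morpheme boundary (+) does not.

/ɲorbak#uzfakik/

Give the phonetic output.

[ɲorbak#uzfakik]

no segment meets the rule's conditions; no change.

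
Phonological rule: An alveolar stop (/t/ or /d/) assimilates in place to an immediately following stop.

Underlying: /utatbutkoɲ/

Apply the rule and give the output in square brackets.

/t/ before /b/ (labial) → [p]
/t/ before /k/ (velar) → [k]

[utapbukkoɲ]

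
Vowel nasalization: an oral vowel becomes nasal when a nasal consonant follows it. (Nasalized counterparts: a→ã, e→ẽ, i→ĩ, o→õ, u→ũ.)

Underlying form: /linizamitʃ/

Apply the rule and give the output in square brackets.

[lĩnizãmitʃ]

/i/ before nasal /n/ → [ĩ]
/a/ before nasal /m/ → [ã]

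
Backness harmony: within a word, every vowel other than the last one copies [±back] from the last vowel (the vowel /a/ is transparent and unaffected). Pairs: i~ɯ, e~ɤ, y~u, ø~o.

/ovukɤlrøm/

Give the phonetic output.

[øvykelrøm]

/o/ harmonizes with /ø/ ([-back]) → [ø]
/u/ harmonizes with /ø/ ([-back]) → [y]
/ɤ/ harmonizes with /ø/ ([-back]) → [e]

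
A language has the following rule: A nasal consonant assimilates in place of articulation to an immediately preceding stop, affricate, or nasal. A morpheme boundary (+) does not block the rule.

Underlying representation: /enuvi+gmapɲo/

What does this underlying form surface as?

[enuvi+gŋapmo]

/m/ after /g/ (velar) → [ŋ]
/ɲ/ after /p/ (labial) → [m]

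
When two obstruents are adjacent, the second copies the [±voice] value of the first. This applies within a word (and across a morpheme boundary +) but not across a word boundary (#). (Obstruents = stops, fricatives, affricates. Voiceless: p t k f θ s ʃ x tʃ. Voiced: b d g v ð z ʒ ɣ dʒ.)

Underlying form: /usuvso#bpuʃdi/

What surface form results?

[usuvzo#bbuʃti]

/s/ after /v/ (voiced) → [z]
/p/ after /b/ (voiced) → [b]
/d/ after /ʃ/ (voiceless) → [t]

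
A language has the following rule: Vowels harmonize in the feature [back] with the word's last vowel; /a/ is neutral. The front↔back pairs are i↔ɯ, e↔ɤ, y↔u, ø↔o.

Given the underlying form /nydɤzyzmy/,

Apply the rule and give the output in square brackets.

/ɤ/ harmonizes with /y/ ([-back]) → [e]

[nydezyzmy]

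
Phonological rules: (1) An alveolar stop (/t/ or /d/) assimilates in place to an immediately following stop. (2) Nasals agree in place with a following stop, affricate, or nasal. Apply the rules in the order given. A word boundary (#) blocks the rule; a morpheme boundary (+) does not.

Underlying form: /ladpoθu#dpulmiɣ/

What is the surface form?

[labpoθu#bpulmiɣ]

Rule 1: /d/ before /p/ (labial) → [b]
Rule 1: /d/ before /p/ (labial) → [b]
After rule 1: labpoθu#bpulmiɣ
Rule 2: no segment meets the rule's conditions; no change.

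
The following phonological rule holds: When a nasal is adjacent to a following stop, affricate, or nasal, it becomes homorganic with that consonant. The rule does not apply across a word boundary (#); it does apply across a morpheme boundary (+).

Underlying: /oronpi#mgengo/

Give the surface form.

[orompi#ŋgeŋgo]

/n/ before /p/ (labial) → [m]
/m/ before /g/ (velar) → [ŋ]
/n/ before /g/ (velar) → [ŋ]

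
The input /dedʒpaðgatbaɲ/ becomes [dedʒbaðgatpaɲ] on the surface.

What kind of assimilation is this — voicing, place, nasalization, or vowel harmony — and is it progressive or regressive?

voicing assimilation, progressive

/p/→[b] /b/→[p].
Each target copies a feature from the preceding segment, so the direction is progressive.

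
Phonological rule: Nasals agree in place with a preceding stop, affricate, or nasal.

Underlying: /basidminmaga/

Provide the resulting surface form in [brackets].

[basidninnaga]

/m/ after /d/ (alveolar) → [n]
/m/ after /n/ (alveolar) → [n]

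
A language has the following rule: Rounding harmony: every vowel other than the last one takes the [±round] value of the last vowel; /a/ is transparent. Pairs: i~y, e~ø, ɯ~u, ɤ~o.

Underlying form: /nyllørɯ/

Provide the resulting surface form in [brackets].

[nillerɯ]

/y/ harmonizes with /ɯ/ ([-round]) → [i]
/ø/ harmonizes with /ɯ/ ([-round]) → [e]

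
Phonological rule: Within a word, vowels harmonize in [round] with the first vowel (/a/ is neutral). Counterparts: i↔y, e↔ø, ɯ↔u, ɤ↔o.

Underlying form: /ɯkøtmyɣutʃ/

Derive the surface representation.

/ø/ harmonizes with /ɯ/ ([-round]) → [e]
/y/ harmonizes with /ɯ/ ([-round]) → [i]
/u/ harmonizes with /ɯ/ ([-round]) → [ɯ]

[ɯketmiɣɯtʃ]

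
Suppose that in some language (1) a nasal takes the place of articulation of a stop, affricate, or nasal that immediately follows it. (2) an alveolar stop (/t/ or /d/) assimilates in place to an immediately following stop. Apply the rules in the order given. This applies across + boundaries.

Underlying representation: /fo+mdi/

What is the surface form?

Rule 1: /m/ before /d/ (alveolar) → [n]
After rule 1: fo+ndi
Rule 2: no segment meets the rule's conditions; no change.

[fo+ndi]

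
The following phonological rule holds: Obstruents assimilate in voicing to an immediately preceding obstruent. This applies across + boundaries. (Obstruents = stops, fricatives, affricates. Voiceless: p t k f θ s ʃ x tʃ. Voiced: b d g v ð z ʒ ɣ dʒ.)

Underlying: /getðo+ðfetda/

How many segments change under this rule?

/ð/ after /t/ (voiceless) → [θ]
/f/ after /ð/ (voiced) → [v]
/d/ after /t/ (voiceless) → [t]
3 segments change.

3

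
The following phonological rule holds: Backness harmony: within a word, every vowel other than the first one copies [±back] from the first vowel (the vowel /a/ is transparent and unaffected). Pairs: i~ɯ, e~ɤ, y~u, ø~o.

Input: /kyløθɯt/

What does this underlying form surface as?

/ɯ/ harmonizes with /y/ ([-back]) → [i]

[kyløθit]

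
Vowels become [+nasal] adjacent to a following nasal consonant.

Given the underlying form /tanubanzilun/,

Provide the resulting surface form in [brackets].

[tãnubãnzilũn]

/a/ before nasal /n/ → [ã]
/a/ before nasal /n/ → [ã]
/u/ before nasal /n/ → [ũ]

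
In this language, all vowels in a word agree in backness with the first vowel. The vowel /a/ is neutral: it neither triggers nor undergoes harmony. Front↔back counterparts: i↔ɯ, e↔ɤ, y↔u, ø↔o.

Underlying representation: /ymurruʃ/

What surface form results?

[ymyrryʃ]

/u/ harmonizes with /y/ ([-back]) → [y]
/u/ harmonizes with /y/ ([-back]) → [y]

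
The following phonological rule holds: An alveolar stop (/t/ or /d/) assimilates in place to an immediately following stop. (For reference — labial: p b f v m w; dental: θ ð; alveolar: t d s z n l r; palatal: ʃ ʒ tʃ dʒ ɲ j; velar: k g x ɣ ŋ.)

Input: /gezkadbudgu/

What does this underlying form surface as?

/d/ before /b/ (labial) → [b]
/d/ before /g/ (velar) → [g]

[gezkabbuggu]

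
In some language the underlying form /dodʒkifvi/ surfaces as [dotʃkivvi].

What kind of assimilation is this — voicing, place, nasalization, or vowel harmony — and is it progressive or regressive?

voicing assimilation, regressive

/dʒ/→[tʃ] /f/→[v].
Each target copies a feature from the following segment, so the direction is regressive.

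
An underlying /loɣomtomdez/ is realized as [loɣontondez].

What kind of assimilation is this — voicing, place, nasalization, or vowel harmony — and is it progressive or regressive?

place assimilation, regressive

/m/→[n] /m/→[n].
Each target copies a feature from the following segment, so the direction is regressive.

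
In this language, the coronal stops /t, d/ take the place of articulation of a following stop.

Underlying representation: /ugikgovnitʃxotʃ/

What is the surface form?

no segment meets the rule's conditions; no change.

[ugikgovnitʃxotʃ]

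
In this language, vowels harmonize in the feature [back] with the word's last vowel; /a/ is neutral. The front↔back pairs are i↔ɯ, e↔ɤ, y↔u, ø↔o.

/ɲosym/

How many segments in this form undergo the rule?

1

/o/ harmonizes with /y/ ([-back]) → [ø]
1 segment changes.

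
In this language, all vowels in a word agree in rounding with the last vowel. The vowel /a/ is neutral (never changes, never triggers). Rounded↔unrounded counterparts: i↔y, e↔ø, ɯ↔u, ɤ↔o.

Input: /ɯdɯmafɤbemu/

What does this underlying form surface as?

/ɯ/ harmonizes with /u/ ([+round]) → [u]
/ɯ/ harmonizes with /u/ ([+round]) → [u]
/ɤ/ harmonizes with /u/ ([+round]) → [o]
/e/ harmonizes with /u/ ([+round]) → [ø]

[udumafobømu]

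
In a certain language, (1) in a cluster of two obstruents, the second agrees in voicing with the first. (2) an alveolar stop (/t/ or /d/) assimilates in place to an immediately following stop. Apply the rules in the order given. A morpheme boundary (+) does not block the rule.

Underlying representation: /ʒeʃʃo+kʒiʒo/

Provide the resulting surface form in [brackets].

Rule 1: /ʒ/ after /k/ (voiceless) → [ʃ]
After rule 1: ʒeʃʃo+kʃiʒo
Rule 2: no segment meets the rule's conditions; no change.

[ʒeʃʃo+kʃiʒo]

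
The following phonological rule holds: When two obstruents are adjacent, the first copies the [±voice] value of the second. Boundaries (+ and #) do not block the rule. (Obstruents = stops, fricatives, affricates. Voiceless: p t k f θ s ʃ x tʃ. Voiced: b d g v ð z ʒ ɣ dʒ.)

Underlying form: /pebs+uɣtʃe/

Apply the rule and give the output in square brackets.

/b/ before /s/ (voiceless) → [p]
/ɣ/ before /tʃ/ (voiceless) → [x]

[peps+uxtʃe]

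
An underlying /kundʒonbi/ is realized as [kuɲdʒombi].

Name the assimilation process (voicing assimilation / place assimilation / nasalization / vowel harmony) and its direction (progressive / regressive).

/n/→[ɲ] /n/→[m].
Each target copies a feature from the following segment, so the direction is regressive.

place assimilation, regressive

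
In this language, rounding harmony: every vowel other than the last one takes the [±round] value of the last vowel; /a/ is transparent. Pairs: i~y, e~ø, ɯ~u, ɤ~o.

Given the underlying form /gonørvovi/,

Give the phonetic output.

/o/ harmonizes with /i/ ([-round]) → [ɤ]
/ø/ harmonizes with /i/ ([-round]) → [e]
/o/ harmonizes with /i/ ([-round]) → [ɤ]

[gɤnervɤvi]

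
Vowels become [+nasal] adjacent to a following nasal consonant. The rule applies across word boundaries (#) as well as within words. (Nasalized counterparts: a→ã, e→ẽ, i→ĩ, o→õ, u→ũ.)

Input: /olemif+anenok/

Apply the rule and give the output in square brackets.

/e/ before nasal /m/ → [ẽ]
/a/ before nasal /n/ → [ã]
/e/ before nasal /n/ → [ẽ]

[olẽmif+ãnẽnok]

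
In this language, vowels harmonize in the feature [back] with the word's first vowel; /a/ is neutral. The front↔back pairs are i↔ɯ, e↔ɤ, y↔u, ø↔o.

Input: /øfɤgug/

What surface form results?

/ɤ/ harmonizes with /ø/ ([-back]) → [e]
/u/ harmonizes with /ø/ ([-back]) → [y]

[øfegyg]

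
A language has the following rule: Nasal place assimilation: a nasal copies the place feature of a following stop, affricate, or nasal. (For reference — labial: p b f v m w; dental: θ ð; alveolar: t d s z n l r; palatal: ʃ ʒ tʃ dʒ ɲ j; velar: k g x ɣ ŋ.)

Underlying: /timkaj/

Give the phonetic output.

[tiŋkaj]

/m/ before /k/ (velar) → [ŋ]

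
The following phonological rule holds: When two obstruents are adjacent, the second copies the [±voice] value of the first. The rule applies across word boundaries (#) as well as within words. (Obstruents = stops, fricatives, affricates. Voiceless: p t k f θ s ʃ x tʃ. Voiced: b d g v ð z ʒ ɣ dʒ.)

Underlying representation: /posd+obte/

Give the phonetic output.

[post+obde]

/d/ after /s/ (voiceless) → [t]
/t/ after /b/ (voiced) → [d]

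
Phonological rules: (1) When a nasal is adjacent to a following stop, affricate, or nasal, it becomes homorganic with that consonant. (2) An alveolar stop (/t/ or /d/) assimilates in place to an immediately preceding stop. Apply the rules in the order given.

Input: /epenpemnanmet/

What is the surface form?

[epempennammet]

Rule 1: /n/ before /p/ (labial) → [m]
Rule 1: /m/ before /n/ (alveolar) → [n]
Rule 1: /n/ before /m/ (labial) → [m]
After rule 1: epempennammet
Rule 2: no segment meets the rule's conditions; no change.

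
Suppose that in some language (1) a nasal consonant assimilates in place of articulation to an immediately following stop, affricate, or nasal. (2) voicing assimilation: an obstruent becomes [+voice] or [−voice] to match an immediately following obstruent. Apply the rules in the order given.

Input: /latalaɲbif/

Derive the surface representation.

[latalambif]

Rule 1: /ɲ/ before /b/ (labial) → [m]
After rule 1: latalambif
Rule 2: no segment meets the rule's conditions; no change.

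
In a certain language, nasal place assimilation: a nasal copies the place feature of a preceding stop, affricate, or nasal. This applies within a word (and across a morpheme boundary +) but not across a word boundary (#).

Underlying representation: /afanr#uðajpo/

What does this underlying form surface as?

[afanr#uðajpo]

no segment meets the rule's conditions; no change.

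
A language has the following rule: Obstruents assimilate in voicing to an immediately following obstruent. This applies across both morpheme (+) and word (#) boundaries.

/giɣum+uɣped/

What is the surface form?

[giɣum+uxped]

/ɣ/ before /p/ (voiceless) → [x]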